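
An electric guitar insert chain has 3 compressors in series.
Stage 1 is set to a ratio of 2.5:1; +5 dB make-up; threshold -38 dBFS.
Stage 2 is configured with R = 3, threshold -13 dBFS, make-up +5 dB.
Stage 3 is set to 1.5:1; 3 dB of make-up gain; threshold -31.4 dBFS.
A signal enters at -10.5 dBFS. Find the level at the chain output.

Stage 1: -10.5 dBFS is 27.5 dB over -38 dBFS; at 2.5:1 that becomes 11 dB over, giving -27 dBFS; +5 dB make-up → -22 dBFS.
Stage 2: below threshold (-22 ≤ -13); passes unchanged; make-up brings it to -17 dBFS.
Stage 3: -17 dBFS is 14.4 dB over -31.4 dBFS; at 1.5:1 that becomes 9.6 dB over, giving -21.8 dBFS; +3 dB make-up → -18.8 dBFS.

-18.8 dBFS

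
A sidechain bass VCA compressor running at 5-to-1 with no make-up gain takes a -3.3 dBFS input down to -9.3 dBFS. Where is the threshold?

Input is 7.5 dB above T (since output overshoot × R = input overshoot: (-9.3 − T)·5 = -3.3 − T gives T = -10.8 dBFS).
Check: -10.8 + (-3.3 − (-10.8))/5 = -10.8 + 1.5 = -9.3 dBFS. ✓

-10.8 dBFS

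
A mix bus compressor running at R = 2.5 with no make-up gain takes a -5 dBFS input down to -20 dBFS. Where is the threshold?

Gain reduction = -5 − (-20) = 15 dB; output overshoot = GR / (R − 1) = 15 / 1.5 = 10 dB.
Threshold = output − output overshoot = -20 − 10 = -30 dBFS.

-30 dBFS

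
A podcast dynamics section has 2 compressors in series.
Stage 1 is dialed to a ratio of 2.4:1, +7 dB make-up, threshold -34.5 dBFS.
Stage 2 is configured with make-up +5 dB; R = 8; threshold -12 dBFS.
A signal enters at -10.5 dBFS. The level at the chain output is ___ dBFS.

Stage 1: 24 dB above -34.5 dBFS, reduced 2.4:1 to 10 dB above → -24.5 dBFS; +7 dB make-up → -17.5 dBFS.
Stage 2: below threshold (-17.5 ≤ -12); passes unchanged; make-up brings it to -12.5 dBFS.

-12.5 dBFS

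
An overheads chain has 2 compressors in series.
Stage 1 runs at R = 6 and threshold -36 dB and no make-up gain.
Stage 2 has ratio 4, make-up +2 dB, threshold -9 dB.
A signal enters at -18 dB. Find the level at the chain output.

Stage 1: 18 dB above -36 dB, reduced 6:1 to 3 dB above → -33 dB.
Stage 2: -33 dB is at or below the -9 dB threshold — no compression; make-up brings it to -31 dB.

-31 dB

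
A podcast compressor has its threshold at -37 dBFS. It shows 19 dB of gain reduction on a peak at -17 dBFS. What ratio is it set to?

20:1

Input overshoot = -17 − (-37) = 20 dB.
Output overshoot = 20 − 19 = 1 dB.
Ratio = input overshoot / output overshoot = 20 / 1 = 20.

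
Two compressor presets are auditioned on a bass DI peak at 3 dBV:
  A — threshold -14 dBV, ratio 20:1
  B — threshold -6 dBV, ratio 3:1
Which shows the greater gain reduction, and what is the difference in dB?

A: GR = 17 − 17/20 = 16.15 dB.
B: GR = 9 − 9/3 = 6 dB.
A applies 10.15 dB more gain reduction.

A, by 10.15 dB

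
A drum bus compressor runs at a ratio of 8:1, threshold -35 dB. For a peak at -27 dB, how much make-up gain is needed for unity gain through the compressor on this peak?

The peak compresses to -35 + 8/8 = -34 dB.
To reach -27 dB requires -27 − (-34) = 7 dB of make-up.

7 dB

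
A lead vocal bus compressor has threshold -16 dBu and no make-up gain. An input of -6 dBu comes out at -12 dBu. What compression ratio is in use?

Input overshoot = -6 − (-16) = 10 dB; output overshoot = -12 − (-16) = 4 dB.
Ratio = 10 / 4 = 2.5.

2.5:1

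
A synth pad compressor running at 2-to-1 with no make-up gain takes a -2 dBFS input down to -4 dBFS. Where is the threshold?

-6 dBFS

Let T be the threshold. Output overshoot = (input overshoot)/R, so -4 − T = (-2 − T)/2.
2·(-4 − T) = -2 − T → 1·T = -8 − (-2) = -6.
T = -6/1 = -6 dBFS.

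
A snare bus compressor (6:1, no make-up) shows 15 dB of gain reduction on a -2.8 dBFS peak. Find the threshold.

-20.8 dBFS

Input is 18 dB above T (since output overshoot × R = input overshoot: (-17.8 − T)·6 = -2.8 − T gives T = -20.8 dBFS).
Check: -20.8 + (-2.8 − (-20.8))/6 = -20.8 + 3 = -17.8 dBFS. ✓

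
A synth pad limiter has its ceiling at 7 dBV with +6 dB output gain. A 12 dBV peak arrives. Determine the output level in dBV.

13 dBV

A brickwall limiter is an ∞:1 compressor: any input above the ceiling is clamped to 7 dBV.
Output gain then adds 6 dB: 7 + 6 = 13 dBV.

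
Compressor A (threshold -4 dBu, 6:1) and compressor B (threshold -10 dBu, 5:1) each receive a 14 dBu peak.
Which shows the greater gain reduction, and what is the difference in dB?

B, by 4.2 dB

A: overshoot 18 dB → output overshoot 3 dB → GR 15 dB.
B: overshoot 24 dB → output overshoot 4.8 dB → GR 19.2 dB.
B applies 4.2 dB more gain reduction.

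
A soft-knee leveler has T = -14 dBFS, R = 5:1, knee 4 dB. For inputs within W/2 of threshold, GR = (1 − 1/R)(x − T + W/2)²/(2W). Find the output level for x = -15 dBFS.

x − T + W/2 = -15 − (-14) + 2 = 1.
GR = (1 − 1/5) × 1² / 8 = 0.8 × 1 / 8 = 0.1 dB.
Output = -15 − 0.1 = -15.1 dBFS.

-15.1 dBFS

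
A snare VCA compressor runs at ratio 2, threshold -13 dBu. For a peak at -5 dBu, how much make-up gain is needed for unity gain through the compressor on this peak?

Without make-up, output = threshold + overshoot/2 = -13 + 4 = -9 dBu.
Gap to target: 4 dB.

4 dB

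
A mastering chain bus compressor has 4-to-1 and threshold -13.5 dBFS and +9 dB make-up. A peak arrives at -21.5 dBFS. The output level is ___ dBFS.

-21.5 dBFS is 8 dB below the -13.5 dBFS threshold, so no gain reduction is applied.
Make-up gain adds 9 dB: -21.5 + 9 = -12.5 dBFS.

-12.5 dBFS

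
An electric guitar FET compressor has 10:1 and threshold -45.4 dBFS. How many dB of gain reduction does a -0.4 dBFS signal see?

40.5 dB

-0.4 dBFS exceeds the threshold by 45 dB.
At 10:1, output sits 45/10 = 4.5 dB above threshold.
So the signal is attenuated by 45 − 4.5 = 40.5 dB.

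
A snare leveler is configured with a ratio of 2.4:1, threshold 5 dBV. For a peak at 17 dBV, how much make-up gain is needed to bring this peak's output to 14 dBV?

4 dB

The peak compresses to 5 + 12/2.4 = 10 dBV.
To reach 14 dBV requires 14 − 10 = 4 dB of make-up.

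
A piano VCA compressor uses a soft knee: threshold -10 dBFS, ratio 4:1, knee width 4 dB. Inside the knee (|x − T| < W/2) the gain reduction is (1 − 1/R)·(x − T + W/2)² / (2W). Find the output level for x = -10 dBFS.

x − T + W/2 = -10 − (-10) + 2 = 2.
GR = (1 − 1/4) × 2² / 8 = 0.75 × 4 / 8 = 0.375 dB.
Output = -10 − 0.375 = -10.375 dBFS.

-10.375 dBFS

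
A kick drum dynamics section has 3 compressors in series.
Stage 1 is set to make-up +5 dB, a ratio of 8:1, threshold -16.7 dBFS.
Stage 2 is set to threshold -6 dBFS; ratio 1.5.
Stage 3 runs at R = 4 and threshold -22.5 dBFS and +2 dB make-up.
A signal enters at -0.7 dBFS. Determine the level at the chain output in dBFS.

-17.3 dBFS

Stage 1: 16 dB above -16.7 dBFS, reduced 8:1 to 2 dB above → -14.7 dBFS; +5 dB make-up → -9.7 dBFS.
Stage 2: -9.7 dBFS is at or below the -6 dBFS threshold — no compression; output -9.7 dBFS.
Stage 3: 12.8 dB above -22.5 dBFS, reduced 4:1 to 3.2 dB above → -19.3 dBFS; +2 dB make-up → -17.3 dBFS.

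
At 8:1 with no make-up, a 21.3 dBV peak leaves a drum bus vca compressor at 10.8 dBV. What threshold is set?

Input is 12 dB above T (since output overshoot × R = input overshoot: (10.8 − T)·8 = 21.3 − T gives T = 9.3 dBV).
Check: 9.3 + (21.3 − 9.3)/8 = 9.3 + 1.5 = 10.8 dBV. ✓

9.3 dBV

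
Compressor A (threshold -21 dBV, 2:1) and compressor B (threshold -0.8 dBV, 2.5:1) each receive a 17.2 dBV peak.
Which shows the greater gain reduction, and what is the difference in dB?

A: GR = 38.2 − 38.2/2 = 19.1 dB.
B: GR = 18 − 18/2.5 = 10.8 dB.
A applies 8.3 dB more gain reduction.

A, by 8.3 dB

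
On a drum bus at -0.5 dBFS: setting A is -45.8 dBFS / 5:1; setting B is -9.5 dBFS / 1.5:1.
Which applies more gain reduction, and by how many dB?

A, by 33.24 dB

A: overshoot 45.3 dB → output overshoot 9.06 dB → GR 36.24 dB.
B: overshoot 9 dB → output overshoot 6 dB → GR 3 dB.
Difference: 33.24 dB in favour of A.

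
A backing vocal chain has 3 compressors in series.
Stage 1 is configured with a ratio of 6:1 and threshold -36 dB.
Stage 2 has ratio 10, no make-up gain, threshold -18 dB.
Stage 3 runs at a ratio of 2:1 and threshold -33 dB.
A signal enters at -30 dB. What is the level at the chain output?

Stage 1: overshoot 6 dB → 6/6 = 1 dB → -35 dB.
Stage 2: below threshold (-35 ≤ -18); passes unchanged; output -35 dB.
Stage 3: -35 dB is at or below the -33 dB threshold — no compression; output -35 dB.

-35 dB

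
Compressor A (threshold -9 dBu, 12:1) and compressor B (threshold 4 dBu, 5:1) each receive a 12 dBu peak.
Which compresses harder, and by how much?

A, by 12.85 dB

A: 21 dB over, compressed to 1.75 dB over, so 19.25 dB of GR.
B: 8 dB over, compressed to 1.6 dB over, so 6.4 dB of GR.
A reduces 12.85 dB more.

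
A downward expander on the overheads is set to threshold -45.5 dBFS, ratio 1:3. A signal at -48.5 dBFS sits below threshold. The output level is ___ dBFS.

-54.5 dBFS

The input is 3 dB below the -45.5 dBFS threshold.
A 1:3 expander multiplies undershoot by 3: 3 × 3 = 9 dB below threshold.
Output = -45.5 − 9 = -54.5 dBFS.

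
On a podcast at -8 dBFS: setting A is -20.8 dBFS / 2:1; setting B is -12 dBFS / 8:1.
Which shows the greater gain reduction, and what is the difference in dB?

A: overshoot 12.8 dB → output overshoot 6.4 dB → GR 6.4 dB.
B: overshoot 4 dB → output overshoot 0.5 dB → GR 3.5 dB.
A reduces 2.9 dB more.

A, by 2.9 dB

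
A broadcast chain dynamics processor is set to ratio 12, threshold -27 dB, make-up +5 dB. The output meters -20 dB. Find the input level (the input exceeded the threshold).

Stripping the +5 dB make-up gives -25 dB at the gain stage.
That's 2 dB above the -27 dB threshold.
Input overshoot = R × output overshoot = 24 dB → input = -27 + 24 = -3 dB.

-3 dB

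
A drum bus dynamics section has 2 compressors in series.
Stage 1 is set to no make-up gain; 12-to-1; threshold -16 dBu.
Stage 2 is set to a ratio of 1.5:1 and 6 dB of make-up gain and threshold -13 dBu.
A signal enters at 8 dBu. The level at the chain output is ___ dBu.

-8 dBu

Stage 1: 8 dBu is 24 dB over -16 dBu; at 12:1 that becomes 2 dB over, giving -14 dBu.
Stage 2: below threshold (-14 ≤ -13); passes unchanged; make-up brings it to -8 dBu.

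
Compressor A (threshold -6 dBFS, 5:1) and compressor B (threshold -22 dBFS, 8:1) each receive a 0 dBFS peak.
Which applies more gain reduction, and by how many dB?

B, by 14.45 dB

A: 6 dB over, compressed to 1.2 dB over, so 4.8 dB of GR.
B: 22 dB over, compressed to 2.75 dB over, so 19.25 dB of GR.
B applies 14.45 dB more gain reduction.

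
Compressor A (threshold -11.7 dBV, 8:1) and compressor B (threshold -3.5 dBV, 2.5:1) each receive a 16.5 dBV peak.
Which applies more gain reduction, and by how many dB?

A: GR = 28.2 − 28.2/8 = 24.675 dB.
B: GR = 20 − 20/2.5 = 12 dB.
Difference: 12.675 dB in favour of A.

A, by 12.675 dB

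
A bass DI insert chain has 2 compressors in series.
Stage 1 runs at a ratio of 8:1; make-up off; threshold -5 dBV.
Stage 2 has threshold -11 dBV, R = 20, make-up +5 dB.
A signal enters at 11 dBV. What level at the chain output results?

-5.6 dBV

Stage 1: overshoot 16 dB → 16/8 = 2 dB → -3 dBV.
Stage 2: -3 dBV is 8 dB over -11 dBV; at 20:1 that becomes 0.4 dB over, giving -10.6 dBV; +5 dB make-up → -5.6 dBV.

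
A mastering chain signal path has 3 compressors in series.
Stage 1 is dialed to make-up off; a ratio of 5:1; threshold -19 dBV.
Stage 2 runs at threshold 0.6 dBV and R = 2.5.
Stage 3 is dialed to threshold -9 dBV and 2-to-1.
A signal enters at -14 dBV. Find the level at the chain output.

-18 dBV

Stage 1: overshoot 5 dB → 5/5 = 1 dB → -18 dBV.
Stage 2: -18 dBV is at or below the 0.6 dBV threshold — no compression; output -18 dBV.
Stage 3: -18 dBV ≤ -9 dBV, so stage 3 doesn't engage; output -18 dBV.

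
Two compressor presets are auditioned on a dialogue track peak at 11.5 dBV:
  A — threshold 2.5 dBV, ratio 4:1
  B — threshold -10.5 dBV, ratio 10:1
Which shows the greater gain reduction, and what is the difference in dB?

B, by 13.05 dB

A: overshoot 9 dB → output overshoot 2.25 dB → GR 6.75 dB.
B: overshoot 22 dB → output overshoot 2.2 dB → GR 19.8 dB.
B reduces 13.05 dB more.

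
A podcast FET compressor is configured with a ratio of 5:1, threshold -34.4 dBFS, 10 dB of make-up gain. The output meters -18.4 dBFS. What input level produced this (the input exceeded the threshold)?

-4.4 dBFS

Before make-up, the level was -18.4 − 10 = -28.4 dBFS.
That's 6 dB above the -34.4 dBFS threshold.
Before 5:1 compression the overshoot was 6 × 5 = 30 dB, so input = -34.4 + 30 = -4.4 dBFS.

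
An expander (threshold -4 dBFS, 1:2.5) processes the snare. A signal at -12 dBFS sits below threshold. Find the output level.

Below threshold, a 1:2.5 expander applies gain = (2.5−1)×(T − x) of attenuation.
(2.5−1) × 8 = 12 dB, so output = -12 − 12 = -24 dBFS.

-24 dBFS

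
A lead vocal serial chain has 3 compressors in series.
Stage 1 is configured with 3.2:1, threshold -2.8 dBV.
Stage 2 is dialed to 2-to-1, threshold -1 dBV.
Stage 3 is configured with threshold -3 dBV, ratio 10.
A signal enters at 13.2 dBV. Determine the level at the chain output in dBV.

Stage 1: overshoot 16 dB → 16/3.2 = 5 dB → 2.2 dBV.
Stage 2: 2.2 dBV is 3.2 dB over -1 dBV; at 2:1 that becomes 1.6 dB over, giving 0.6 dBV.
Stage 3: overshoot 3.6 dB → 3.6/10 = 0.36 dB → -2.64 dBV.

-2.64 dBV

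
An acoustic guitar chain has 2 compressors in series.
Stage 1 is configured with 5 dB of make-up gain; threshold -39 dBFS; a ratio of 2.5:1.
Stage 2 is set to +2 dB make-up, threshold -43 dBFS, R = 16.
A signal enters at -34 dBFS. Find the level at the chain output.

Stage 1: -34 dBFS is 5 dB over -39 dBFS; at 2.5:1 that becomes 2 dB over, giving -37 dBFS; +5 dB make-up → -32 dBFS.
Stage 2: 11 dB above -43 dBFS, reduced 16:1 to 0.6875 dB above → -42.3125 dBFS; +2 dB make-up → -40.3125 dBFS.

-40.3125 dBFS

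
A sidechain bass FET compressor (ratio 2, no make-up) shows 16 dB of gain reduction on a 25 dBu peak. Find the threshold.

Input is 32 dB above T (since output overshoot × R = input overshoot: (9 − T)·2 = 25 − T gives T = -7 dBu).
Check: -7 + (25 − (-7))/2 = -7 + 16 = 9 dBu. ✓

-7 dBu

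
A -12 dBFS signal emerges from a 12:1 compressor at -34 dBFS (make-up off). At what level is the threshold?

Let T be the threshold. Output overshoot = (input overshoot)/R, so -34 − T = (-12 − T)/12.
12·(-34 − T) = -12 − T → 11·T = -408 − (-12) = -396.
T = -396/11 = -36 dBFS.

-36 dBFS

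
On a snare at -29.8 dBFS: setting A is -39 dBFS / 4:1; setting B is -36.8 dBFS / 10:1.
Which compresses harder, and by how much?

A, by 0.6 dB

A: 9.2 dB over, compressed to 2.3 dB over, so 6.9 dB of GR.
B: 7 dB over, compressed to 0.7 dB over, so 6.3 dB of GR.
Difference: 0.6 dB in favour of A.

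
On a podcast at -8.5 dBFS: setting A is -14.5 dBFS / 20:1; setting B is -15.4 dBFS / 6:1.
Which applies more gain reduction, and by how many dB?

A: overshoot 6 dB → output overshoot 0.3 dB → GR 5.7 dB.
B: overshoot 6.9 dB → output overshoot 1.15 dB → GR 5.75 dB.
B applies 0.05 dB more gain reduction.

B, by 0.05 dB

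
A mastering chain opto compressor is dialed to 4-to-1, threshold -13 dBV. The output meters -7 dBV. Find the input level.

11 dBV

The compressed level sits -7 − (-13) = 6 dB over threshold.
Input overshoot = R × output overshoot = 24 dB → input = -13 + 24 = 11 dBV.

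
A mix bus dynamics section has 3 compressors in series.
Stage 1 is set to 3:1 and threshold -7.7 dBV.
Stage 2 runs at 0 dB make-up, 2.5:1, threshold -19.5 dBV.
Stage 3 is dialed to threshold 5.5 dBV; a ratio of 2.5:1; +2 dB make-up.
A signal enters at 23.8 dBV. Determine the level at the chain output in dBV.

-8.58 dBV

Stage 1: 23.8 dBV is 31.5 dB over -7.7 dBV; at 3:1 that becomes 10.5 dB over, giving 2.8 dBV.
Stage 2: 2.8 dBV is 22.3 dB over -19.5 dBV; at 2.5:1 that becomes 8.92 dB over, giving -10.58 dBV.
Stage 3: -10.58 dBV is at or below the 5.5 dBV threshold — no compression; make-up brings it to -8.58 dBV.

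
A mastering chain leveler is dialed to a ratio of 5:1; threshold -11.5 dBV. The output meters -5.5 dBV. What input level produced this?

18.5 dBV

The compressed level sits -5.5 − (-11.5) = 6 dB over threshold.
Before 5:1 compression the overshoot was 6 × 5 = 30 dB, so input = -11.5 + 30 = 18.5 dBV.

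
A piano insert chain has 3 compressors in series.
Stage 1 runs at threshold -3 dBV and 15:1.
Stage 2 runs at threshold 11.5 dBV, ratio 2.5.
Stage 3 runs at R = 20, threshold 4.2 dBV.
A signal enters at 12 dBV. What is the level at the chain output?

Stage 1: 15 dB above -3 dBV, reduced 15:1 to 1 dB above → -2 dBV.
Stage 2: below threshold (-2 ≤ 11.5); passes unchanged; output -2 dBV.
Stage 3: -2 dBV is at or below the 4.2 dBV threshold — no compression; output -2 dBV.

-2 dBV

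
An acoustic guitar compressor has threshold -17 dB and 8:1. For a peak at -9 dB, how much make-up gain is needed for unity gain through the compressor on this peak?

The peak compresses to -17 + 8/8 = -16 dB.
To reach -9 dB requires -9 − (-16) = 7 dB of make-up.

7 dB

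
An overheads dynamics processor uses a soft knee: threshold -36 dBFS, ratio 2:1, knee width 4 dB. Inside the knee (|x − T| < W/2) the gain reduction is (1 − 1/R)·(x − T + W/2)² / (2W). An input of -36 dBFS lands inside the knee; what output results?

x − T + W/2 = -36 − (-36) + 2 = 2.
GR = (1 − 1/2) × 2² / 8 = 0.5 × 4 / 8 = 0.25 dB.
Output = -36 − 0.25 = -36.25 dBFS.

-36.25 dBFS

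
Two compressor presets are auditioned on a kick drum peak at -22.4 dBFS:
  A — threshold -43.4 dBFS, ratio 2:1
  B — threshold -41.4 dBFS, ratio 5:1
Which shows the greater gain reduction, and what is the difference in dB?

B, by 4.7 dB

A: overshoot 21 dB → output overshoot 10.5 dB → GR 10.5 dB.
B: overshoot 19 dB → output overshoot 3.8 dB → GR 15.2 dB.
B applies 4.7 dB more gain reduction.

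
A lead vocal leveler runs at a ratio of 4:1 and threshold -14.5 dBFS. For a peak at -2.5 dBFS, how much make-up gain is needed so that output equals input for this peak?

9 dB

The peak compresses to -14.5 + 12/4 = -11.5 dBFS.
To reach -2.5 dBFS requires -2.5 − (-11.5) = 9 dB of make-up.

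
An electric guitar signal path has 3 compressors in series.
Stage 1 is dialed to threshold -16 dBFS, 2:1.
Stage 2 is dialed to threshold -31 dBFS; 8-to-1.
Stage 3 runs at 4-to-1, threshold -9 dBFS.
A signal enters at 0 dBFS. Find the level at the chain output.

-28.125 dBFS

Stage 1: 0 dBFS is 16 dB over -16 dBFS; at 2:1 that becomes 8 dB over, giving -8 dBFS.
Stage 2: 23 dB above -31 dBFS, reduced 8:1 to 2.875 dB above → -28.125 dBFS.
Stage 3: -28.125 dBFS is at or below the -9 dBFS threshold — no compression; output -28.125 dBFS.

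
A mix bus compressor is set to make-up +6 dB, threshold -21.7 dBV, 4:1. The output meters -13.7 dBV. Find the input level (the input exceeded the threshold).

Before make-up, the level was -13.7 − 6 = -19.7 dBV.
That's 2 dB above the -21.7 dBV threshold.
Before 4:1 compression the overshoot was 2 × 4 = 8 dB, so input = -21.7 + 8 = -13.7 dBV.

-13.7 dBV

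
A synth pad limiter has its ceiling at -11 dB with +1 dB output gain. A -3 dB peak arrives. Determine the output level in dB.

A brickwall limiter is an ∞:1 compressor: any input above the ceiling is clamped to -11 dB.
Output gain then adds 1 dB: -11 + 1 = -10 dB.

-10 dB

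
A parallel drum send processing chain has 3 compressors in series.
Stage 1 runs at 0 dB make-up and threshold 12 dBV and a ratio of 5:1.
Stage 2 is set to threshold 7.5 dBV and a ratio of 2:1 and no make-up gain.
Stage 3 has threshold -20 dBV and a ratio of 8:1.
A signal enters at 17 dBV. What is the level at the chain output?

-16.21875 dBV

Stage 1: overshoot 5 dB → 5/5 = 1 dB → 13 dBV.
Stage 2: overshoot 5.5 dB → 5.5/2 = 2.75 dB → 10.25 dBV.
Stage 3: overshoot 30.25 dB → 30.25/8 = 3.78125 dB → -16.21875 dBV.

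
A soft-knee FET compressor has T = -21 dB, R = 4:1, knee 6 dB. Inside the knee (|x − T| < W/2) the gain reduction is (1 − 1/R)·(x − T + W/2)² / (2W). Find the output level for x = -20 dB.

-21 dB

x − T + W/2 = -20 − (-21) + 3 = 4.
GR = (1 − 1/4) × 4² / 12 = 0.75 × 16 / 12 = 1 dB.
Output = -20 − 1 = -21 dB.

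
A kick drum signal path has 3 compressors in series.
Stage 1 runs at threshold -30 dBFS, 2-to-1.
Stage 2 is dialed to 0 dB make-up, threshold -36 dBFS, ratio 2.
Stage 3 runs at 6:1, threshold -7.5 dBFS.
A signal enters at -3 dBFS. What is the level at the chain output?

Stage 1: 27 dB above -30 dBFS, reduced 2:1 to 13.5 dB above → -16.5 dBFS.
Stage 2: 19.5 dB above -36 dBFS, reduced 2:1 to 9.75 dB above → -26.25 dBFS.
Stage 3: -26.25 dBFS ≤ -7.5 dBFS, so stage 3 doesn't engage; output -26.25 dBFS.

-26.25 dBFS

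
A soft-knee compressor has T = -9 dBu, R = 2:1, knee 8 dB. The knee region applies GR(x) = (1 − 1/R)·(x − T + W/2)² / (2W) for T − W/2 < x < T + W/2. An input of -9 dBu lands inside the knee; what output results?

x − T + W/2 = -9 − (-9) + 4 = 4.
GR = (1 − 1/2) × 4² / 16 = 0.5 × 16 / 16 = 0.5 dB.
Output = -9 − 0.5 = -9.5 dBu.

-9.5 dBu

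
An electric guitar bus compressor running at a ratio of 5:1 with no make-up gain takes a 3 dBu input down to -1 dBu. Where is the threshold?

Input is 5 dB above T (since output overshoot × R = input overshoot: (-1 − T)·5 = 3 − T gives T = -2 dBu).
Check: -2 + (3 − (-2))/5 = -2 + 1 = -1 dBu. ✓

-2 dBu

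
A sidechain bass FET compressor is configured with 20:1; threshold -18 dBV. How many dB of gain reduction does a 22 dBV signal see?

The signal is 40 dB above threshold.
After 20:1 compression the overshoot becomes 40/20 = 2 dB.
So the signal is attenuated by 40 − 2 = 38 dB.

38 dB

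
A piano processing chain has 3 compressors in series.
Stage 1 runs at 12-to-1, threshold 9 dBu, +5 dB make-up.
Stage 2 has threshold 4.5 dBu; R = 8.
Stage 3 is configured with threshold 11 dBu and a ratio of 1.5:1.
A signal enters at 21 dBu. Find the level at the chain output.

Stage 1: 12 dB above 9 dBu, reduced 12:1 to 1 dB above → 10 dBu; +5 dB make-up → 15 dBu.
Stage 2: overshoot 10.5 dB → 10.5/8 = 1.3125 dB → 5.8125 dBu.
Stage 3: 5.8125 dBu is at or below the 11 dBu threshold — no compression; output 5.8125 dBu.

5.8125 dBu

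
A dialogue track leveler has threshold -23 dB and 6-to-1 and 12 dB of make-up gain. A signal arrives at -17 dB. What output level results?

-17 dB sits 6 dB over threshold.
At 6:1 the overshoot is divided by 6, leaving 1 dB above threshold.
So the level is -23 + 1 = -22 dB; make-up adds 12 dB, giving -10 dB.

-10 dB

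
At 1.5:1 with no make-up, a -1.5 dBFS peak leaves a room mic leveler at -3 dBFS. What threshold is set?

Input is 4.5 dB above T (since output overshoot × R = input overshoot: (-3 − T)·1.5 = -1.5 − T gives T = -6 dBFS).
Check: -6 + (-1.5 − (-6))/1.5 = -6 + 3 = -3 dBFS. ✓

-6 dBFS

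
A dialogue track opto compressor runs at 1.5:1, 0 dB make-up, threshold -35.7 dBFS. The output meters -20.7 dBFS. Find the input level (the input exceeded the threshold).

-13.2 dBFS

That's 15 dB above the -35.7 dBFS threshold.
Before 1.5:1 compression the overshoot was 15 × 1.5 = 22.5 dB, so input = -35.7 + 22.5 = -13.2 dBFS.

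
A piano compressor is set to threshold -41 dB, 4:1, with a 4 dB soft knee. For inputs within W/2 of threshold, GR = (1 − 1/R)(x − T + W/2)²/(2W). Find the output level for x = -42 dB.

x − T + W/2 = -42 − (-41) + 2 = 1.
GR = (1 − 1/4) × 1² / 8 = 0.75 × 1 / 8 = 0.09375 dB.
Output = -42 − 0.09375 = -42.09375 dB.

-42.09375 dB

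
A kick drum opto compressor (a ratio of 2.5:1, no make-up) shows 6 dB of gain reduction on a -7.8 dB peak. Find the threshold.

Input is 10 dB above T (since output overshoot × R = input overshoot: (-13.8 − T)·2.5 = -7.8 − T gives T = -17.8 dB).
Check: -17.8 + (-7.8 − (-17.8))/2.5 = -17.8 + 4 = -13.8 dB. ✓

-17.8 dB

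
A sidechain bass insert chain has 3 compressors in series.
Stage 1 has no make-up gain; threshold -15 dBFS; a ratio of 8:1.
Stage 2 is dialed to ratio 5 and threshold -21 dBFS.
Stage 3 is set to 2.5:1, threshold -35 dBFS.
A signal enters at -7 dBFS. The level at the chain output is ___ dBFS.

-28.84 dBFS

Stage 1: 8 dB above -15 dBFS, reduced 8:1 to 1 dB above → -14 dBFS.
Stage 2: 7 dB above -21 dBFS, reduced 5:1 to 1.4 dB above → -19.6 dBFS.
Stage 3: -19.6 dBFS is 15.4 dB over -35 dBFS; at 2.5:1 that becomes 6.16 dB over, giving -28.84 dBFS.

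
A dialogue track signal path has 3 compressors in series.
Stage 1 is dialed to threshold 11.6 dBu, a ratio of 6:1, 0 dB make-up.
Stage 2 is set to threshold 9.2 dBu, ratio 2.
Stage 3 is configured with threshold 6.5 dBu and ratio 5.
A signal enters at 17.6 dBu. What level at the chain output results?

7.38 dBu

Stage 1: 17.6 dBu is 6 dB over 11.6 dBu; at 6:1 that becomes 1 dB over, giving 12.6 dBu.
Stage 2: 3.4 dB above 9.2 dBu, reduced 2:1 to 1.7 dB above → 10.9 dBu.
Stage 3: 10.9 dBu is 4.4 dB over 6.5 dBu; at 5:1 that becomes 0.88 dB over, giving 7.38 dBu.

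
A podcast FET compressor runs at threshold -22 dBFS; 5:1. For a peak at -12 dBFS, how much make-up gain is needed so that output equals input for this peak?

Overshoot 10 dB → 10/5 = 2 dB after compression, so the compressed level is -22 + 2 = -20 dBFS.
Make-up = target − compressed = -12 − (-20) = 8 dB.

8 dB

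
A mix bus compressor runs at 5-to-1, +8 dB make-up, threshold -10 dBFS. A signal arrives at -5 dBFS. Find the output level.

The input is 5 dB above the -10 dBFS threshold.
At 5:1 the overshoot is divided by 5, leaving 1 dB above threshold.
So the level is -10 + 1 = -9 dBFS; make-up adds 8 dB, giving -1 dBFS.

-1 dBFS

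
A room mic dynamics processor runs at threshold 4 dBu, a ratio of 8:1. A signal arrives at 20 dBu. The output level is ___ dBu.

20 dBu sits 16 dB over threshold.
The 16 dB excess becomes 2 dB after 8:1 reduction.
That puts the output at 6 dBu.

6 dBu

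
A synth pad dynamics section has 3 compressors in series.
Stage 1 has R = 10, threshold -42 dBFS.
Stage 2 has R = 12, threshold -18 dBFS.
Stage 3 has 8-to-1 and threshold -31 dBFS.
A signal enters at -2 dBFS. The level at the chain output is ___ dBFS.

Stage 1: overshoot 40 dB → 40/10 = 4 dB → -38 dBFS.
Stage 2: -38 dBFS is at or below the -18 dBFS threshold — no compression; output -38 dBFS.
Stage 3: -38 dBFS is at or below the -31 dBFS threshold — no compression; output -38 dBFS.

-38 dBFS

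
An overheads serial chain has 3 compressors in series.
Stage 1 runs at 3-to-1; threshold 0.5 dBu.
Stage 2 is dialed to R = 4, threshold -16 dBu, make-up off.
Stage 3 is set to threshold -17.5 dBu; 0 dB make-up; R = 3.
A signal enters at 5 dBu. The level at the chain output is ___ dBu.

-15.5 dBu

Stage 1: 5 dBu is 4.5 dB over 0.5 dBu; at 3:1 that becomes 1.5 dB over, giving 2 dBu.
Stage 2: overshoot 18 dB → 18/4 = 4.5 dB → -11.5 dBu.
Stage 3: -11.5 dBu is 6 dB over -17.5 dBu; at 3:1 that becomes 2 dB over, giving -15.5 dBu.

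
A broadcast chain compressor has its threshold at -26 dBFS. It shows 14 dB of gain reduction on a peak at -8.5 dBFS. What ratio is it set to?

5:1

Input overshoot = -8.5 − (-26) = 17.5 dB.
Output overshoot = 17.5 − 14 = 3.5 dB.
Ratio = input overshoot / output overshoot = 17.5 / 3.5 = 5.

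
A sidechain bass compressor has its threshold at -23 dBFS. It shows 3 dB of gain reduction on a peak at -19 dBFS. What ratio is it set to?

4:1

Input overshoot = -19 − (-23) = 4 dB.
Output overshoot = 4 − 3 = 1 dB.
Ratio = input overshoot / output overshoot = 4 / 1 = 4.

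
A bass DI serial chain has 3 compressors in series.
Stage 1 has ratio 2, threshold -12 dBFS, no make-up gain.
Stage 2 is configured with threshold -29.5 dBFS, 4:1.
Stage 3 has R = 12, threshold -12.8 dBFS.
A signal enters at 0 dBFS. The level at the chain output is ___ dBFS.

-23.625 dBFS

Stage 1: overshoot 12 dB → 12/2 = 6 dB → -6 dBFS.
Stage 2: overshoot 23.5 dB → 23.5/4 = 5.875 dB → -23.625 dBFS.
Stage 3: -23.625 dBFS is at or below the -12.8 dBFS threshold — no compression; output -23.625 dBFS.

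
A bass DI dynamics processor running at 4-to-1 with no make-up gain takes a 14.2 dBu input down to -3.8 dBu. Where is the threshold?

Let T be the threshold. Output overshoot = (input overshoot)/R, so -3.8 − T = (14.2 − T)/4.
4·(-3.8 − T) = 14.2 − T → 3·T = -15.2 − 14.2 = -29.4.
T = -29.4/3 = -9.8 dBu.

-9.8 dBu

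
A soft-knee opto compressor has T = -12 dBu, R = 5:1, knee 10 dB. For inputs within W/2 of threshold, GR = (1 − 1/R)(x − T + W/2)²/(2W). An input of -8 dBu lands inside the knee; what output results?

x − T + W/2 = -8 − (-12) + 5 = 9.
GR = (1 − 1/5) × 9² / 20 = 0.8 × 81 / 20 = 3.24 dB.
Output = -8 − 3.24 = -11.24 dBu.

-11.24 dBu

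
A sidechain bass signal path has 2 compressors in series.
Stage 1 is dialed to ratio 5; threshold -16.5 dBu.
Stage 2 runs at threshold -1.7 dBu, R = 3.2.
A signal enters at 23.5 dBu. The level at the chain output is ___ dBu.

Stage 1: 40 dB above -16.5 dBu, reduced 5:1 to 8 dB above → -8.5 dBu.
Stage 2: below threshold (-8.5 ≤ -1.7); passes unchanged; output -8.5 dBu.

-8.5 dBu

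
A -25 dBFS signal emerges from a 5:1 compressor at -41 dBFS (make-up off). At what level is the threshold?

Input is 20 dB above T (since output overshoot × R = input overshoot: (-41 − T)·5 = -25 − T gives T = -45 dBFS).
Check: -45 + (-25 − (-45))/5 = -45 + 4 = -41 dBFS. ✓

-45 dBFS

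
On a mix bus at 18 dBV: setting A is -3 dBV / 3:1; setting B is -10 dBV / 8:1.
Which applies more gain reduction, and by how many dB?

A: GR = 21 − 21/3 = 14 dB.
B: GR = 28 − 28/8 = 24.5 dB.
Difference: 10.5 dB in favour of B.

B, by 10.5 dB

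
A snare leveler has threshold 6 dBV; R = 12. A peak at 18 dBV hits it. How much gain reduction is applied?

11 dB

Overshoot = 18 − 6 = 12 dB.
At 12:1, output sits 12/12 = 1 dB above threshold.
So the signal is attenuated by 12 − 1 = 11 dB.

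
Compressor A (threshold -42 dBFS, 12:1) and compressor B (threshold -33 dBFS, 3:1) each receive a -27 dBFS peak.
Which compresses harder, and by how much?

A: 15 dB over, compressed to 1.25 dB over, so 13.75 dB of GR.
B: 6 dB over, compressed to 2 dB over, so 4 dB of GR.
A reduces 9.75 dB more.

A, by 9.75 dB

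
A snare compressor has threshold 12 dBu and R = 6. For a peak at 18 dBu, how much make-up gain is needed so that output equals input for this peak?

Without make-up, output = threshold + overshoot/6 = 12 + 1 = 13 dBu.
Gap to target: 5 dB.

5 dB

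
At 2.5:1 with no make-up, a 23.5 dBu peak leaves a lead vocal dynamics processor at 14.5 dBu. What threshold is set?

Input is 15 dB above T (since output overshoot × R = input overshoot: (14.5 − T)·2.5 = 23.5 − T gives T = 8.5 dBu).
Check: 8.5 + (23.5 − 8.5)/2.5 = 8.5 + 6 = 14.5 dBu. ✓

8.5 dBu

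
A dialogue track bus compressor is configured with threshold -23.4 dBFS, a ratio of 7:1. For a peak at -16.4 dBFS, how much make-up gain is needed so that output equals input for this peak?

Without make-up, output = threshold + overshoot/7 = -23.4 + 1 = -22.4 dBFS.
Gap to target: 6 dB.

6 dB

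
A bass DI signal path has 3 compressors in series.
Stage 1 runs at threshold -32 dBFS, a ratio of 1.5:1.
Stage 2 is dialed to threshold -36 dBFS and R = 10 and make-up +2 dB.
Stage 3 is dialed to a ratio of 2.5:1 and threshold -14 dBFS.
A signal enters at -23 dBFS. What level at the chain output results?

-33 dBFS

Stage 1: -23 dBFS is 9 dB over -32 dBFS; at 1.5:1 that becomes 6 dB over, giving -26 dBFS.
Stage 2: overshoot 10 dB → 10/10 = 1 dB → -35 dBFS; +2 dB make-up → -33 dBFS.
Stage 3: -33 dBFS ≤ -14 dBFS, so stage 3 doesn't engage; output -33 dBFS.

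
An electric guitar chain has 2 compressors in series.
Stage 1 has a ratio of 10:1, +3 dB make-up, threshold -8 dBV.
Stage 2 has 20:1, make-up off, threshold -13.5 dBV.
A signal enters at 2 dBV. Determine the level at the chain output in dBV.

-13.025 dBV

Stage 1: 10 dB above -8 dBV, reduced 10:1 to 1 dB above → -7 dBV; +3 dB make-up → -4 dBV.
Stage 2: 9.5 dB above -13.5 dBV, reduced 20:1 to 0.475 dB above → -13.025 dBV.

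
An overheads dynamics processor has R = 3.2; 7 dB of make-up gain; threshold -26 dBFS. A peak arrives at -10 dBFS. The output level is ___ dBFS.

The input is 16 dB above the -26 dBFS threshold.
3.2:1 compression reduces that to 16/3.2 = 5 dB over.
Output = -26 + 5 = -21 dBFS; make-up adds 7 dB, giving -14 dBFS.

-14 dBFS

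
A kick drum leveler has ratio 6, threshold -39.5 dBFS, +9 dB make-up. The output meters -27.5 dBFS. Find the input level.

-21.5 dBFS

Remove make-up: -27.5 − 9 = -36.5 dBFS.
That's 3 dB above the -39.5 dBFS threshold.
Undo the ratio: input overshoot = 3 × 6 = 18 dB, giving input = -21.5 dBFS.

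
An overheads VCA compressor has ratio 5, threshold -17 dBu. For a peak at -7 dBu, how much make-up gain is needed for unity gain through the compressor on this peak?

Without make-up, output = threshold + overshoot/5 = -17 + 2 = -15 dBu.
Gap to target: 8 dB.

8 dB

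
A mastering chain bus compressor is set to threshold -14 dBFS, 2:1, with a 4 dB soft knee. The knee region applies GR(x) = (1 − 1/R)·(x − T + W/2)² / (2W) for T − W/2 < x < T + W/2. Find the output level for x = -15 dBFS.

x − T + W/2 = -15 − (-14) + 2 = 1.
GR = (1 − 1/2) × 1² / 8 = 0.5 × 1 / 8 = 0.0625 dB.
Output = -15 − 0.0625 = -15.0625 dBFS.

-15.0625 dBFS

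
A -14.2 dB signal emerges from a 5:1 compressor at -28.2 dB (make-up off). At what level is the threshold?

-31.7 dB

Input is 17.5 dB above T (since output overshoot × R = input overshoot: (-28.2 − T)·5 = -14.2 − T gives T = -31.7 dB).
Check: -31.7 + (-14.2 − (-31.7))/5 = -31.7 + 3.5 = -28.2 dB. ✓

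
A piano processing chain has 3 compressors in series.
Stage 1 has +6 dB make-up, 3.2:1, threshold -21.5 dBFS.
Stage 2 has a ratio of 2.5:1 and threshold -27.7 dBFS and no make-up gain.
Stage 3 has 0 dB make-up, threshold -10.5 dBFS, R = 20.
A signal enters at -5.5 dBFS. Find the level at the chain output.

Stage 1: 16 dB above -21.5 dBFS, reduced 3.2:1 to 5 dB above → -16.5 dBFS; +6 dB make-up → -10.5 dBFS.
Stage 2: overshoot 17.2 dB → 17.2/2.5 = 6.88 dB → -20.82 dBFS.
Stage 3: -20.82 dBFS is at or below the -10.5 dBFS threshold — no compression; output -20.82 dBFS.

-20.82 dBFS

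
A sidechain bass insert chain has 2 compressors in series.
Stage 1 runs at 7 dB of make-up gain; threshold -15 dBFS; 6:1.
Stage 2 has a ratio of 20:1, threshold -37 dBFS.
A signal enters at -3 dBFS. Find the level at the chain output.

-35.45 dBFS

Stage 1: overshoot 12 dB → 12/6 = 2 dB → -13 dBFS; +7 dB make-up → -6 dBFS.
Stage 2: overshoot 31 dB → 31/20 = 1.55 dB → -35.45 dBFS.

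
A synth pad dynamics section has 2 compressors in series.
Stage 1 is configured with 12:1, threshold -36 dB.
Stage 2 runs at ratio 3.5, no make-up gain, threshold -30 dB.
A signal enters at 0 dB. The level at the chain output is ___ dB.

Stage 1: 36 dB above -36 dB, reduced 12:1 to 3 dB above → -33 dB.
Stage 2: -33 dB ≤ -30 dB, so stage 2 doesn't engage; output -33 dB.

-33 dB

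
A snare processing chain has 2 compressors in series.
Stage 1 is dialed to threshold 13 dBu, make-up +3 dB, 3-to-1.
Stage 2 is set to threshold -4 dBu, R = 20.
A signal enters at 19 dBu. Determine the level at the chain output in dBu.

Stage 1: 19 dBu is 6 dB over 13 dBu; at 3:1 that becomes 2 dB over, giving 15 dBu; +3 dB make-up → 18 dBu.
Stage 2: overshoot 22 dB → 22/20 = 1.1 dB → -2.9 dBu.

-2.9 dBu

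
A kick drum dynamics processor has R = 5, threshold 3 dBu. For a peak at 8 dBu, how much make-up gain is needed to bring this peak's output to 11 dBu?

The peak compresses to 3 + 5/5 = 4 dBu.
To reach 11 dBu requires 11 − 4 = 7 dB of make-up.

7 dB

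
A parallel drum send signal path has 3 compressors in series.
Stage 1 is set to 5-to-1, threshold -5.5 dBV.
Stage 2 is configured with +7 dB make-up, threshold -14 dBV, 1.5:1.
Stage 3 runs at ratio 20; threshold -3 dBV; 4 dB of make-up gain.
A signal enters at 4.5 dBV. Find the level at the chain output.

1.15 dBV

Stage 1: overshoot 10 dB → 10/5 = 2 dB → -3.5 dBV.
Stage 2: -3.5 dBV is 10.5 dB over -14 dBV; at 1.5:1 that becomes 7 dB over, giving -7 dBV; +7 dB make-up → 0 dBV.
Stage 3: 3 dB above -3 dBV, reduced 20:1 to 0.15 dB above → -2.85 dBV; +4 dB make-up → 1.15 dBV.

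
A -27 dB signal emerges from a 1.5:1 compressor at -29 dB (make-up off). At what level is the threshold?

-33 dB

Input is 6 dB above T (since output overshoot × R = input overshoot: (-29 − T)·1.5 = -27 − T gives T = -33 dB).
Check: -33 + (-27 − (-33))/1.5 = -33 + 4 = -29 dB. ✓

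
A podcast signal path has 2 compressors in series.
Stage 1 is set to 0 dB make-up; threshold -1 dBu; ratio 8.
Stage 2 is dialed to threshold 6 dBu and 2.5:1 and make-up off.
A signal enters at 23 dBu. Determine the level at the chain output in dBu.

Stage 1: overshoot 24 dB → 24/8 = 3 dB → 2 dBu.
Stage 2: 2 dBu ≤ 6 dBu, so stage 2 doesn't engage; output 2 dBu.

2 dBu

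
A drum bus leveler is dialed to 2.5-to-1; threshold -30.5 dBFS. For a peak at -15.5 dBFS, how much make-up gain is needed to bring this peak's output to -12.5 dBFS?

12 dB

Overshoot 15 dB → 15/2.5 = 6 dB after compression, so the compressed level is -30.5 + 6 = -24.5 dBFS.
Make-up = target − compressed = -12.5 − (-24.5) = 12 dB.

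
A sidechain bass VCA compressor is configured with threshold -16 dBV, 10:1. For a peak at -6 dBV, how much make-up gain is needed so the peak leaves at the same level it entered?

9 dB

Overshoot 10 dB → 10/10 = 1 dB after compression, so the compressed level is -16 + 1 = -15 dBV.
Make-up = target − compressed = -6 − (-15) = 9 dB.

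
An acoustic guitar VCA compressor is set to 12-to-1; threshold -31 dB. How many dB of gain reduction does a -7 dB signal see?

22 dB

-7 dB exceeds the threshold by 24 dB.
After 12:1 compression the overshoot becomes 24/12 = 2 dB.
Gain reduction = 24 − 2 = 22 dB.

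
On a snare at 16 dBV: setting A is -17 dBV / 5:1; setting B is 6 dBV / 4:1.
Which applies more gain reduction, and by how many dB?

A: 33 dB over, compressed to 6.6 dB over, so 26.4 dB of GR.
B: 10 dB over, compressed to 2.5 dB over, so 7.5 dB of GR.
A applies 18.9 dB more gain reduction.

A, by 18.9 dB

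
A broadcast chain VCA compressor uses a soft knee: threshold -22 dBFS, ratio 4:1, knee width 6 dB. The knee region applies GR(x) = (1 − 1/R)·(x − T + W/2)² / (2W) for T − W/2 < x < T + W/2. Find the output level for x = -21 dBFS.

-22 dBFS

x − T + W/2 = -21 − (-22) + 3 = 4.
GR = (1 − 1/4) × 4² / 12 = 0.75 × 16 / 12 = 1 dB.
Output = -21 − 1 = -22 dBFS.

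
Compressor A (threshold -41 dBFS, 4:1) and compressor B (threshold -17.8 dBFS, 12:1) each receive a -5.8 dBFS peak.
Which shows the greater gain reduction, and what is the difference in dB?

A: overshoot 35.2 dB → output overshoot 8.8 dB → GR 26.4 dB.
B: overshoot 12 dB → output overshoot 1 dB → GR 11 dB.
A reduces 15.4 dB more.

A, by 15.4 dB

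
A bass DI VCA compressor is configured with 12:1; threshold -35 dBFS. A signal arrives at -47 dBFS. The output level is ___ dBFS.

-47 dBFS is 12 dB below the -35 dBFS threshold, so no gain reduction is applied.
Output = input = -47 dBFS.

-47 dBFS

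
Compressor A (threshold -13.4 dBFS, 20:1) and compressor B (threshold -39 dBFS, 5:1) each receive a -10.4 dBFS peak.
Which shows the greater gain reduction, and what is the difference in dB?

A: overshoot 3 dB → output overshoot 0.15 dB → GR 2.85 dB.
B: overshoot 28.6 dB → output overshoot 5.72 dB → GR 22.88 dB.
Difference: 20.03 dB in favour of B.

B, by 20.03 dB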